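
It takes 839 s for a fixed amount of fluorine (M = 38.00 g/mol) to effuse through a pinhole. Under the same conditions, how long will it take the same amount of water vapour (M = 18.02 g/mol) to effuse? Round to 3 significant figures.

578 s

Graham's law gives t_H₂O/t_F₂ = √(M_H₂O/M_F₂) = √(18.02/38.00) = √0.4742 = 0.6886.
So the time for H₂O is 839 × 0.6886 = 578 s.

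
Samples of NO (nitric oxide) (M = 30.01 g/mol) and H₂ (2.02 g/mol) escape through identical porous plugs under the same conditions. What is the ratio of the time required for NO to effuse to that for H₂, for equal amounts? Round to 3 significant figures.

3.85

By Graham's law, t_NO/t_H₂ = √(M_NO/M_H₂) = √(30.01/2.02) = √14.86 = 3.85.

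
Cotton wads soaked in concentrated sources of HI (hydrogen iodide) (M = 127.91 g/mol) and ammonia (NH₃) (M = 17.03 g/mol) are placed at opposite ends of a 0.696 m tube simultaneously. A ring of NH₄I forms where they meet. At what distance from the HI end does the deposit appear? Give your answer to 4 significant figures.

0.1861 m

The fronts meet when d_HI + d_NH₃ = L with d_HI/d_NH₃ = √(M_NH₃/M_HI) (Graham's law). Here √(M_NH₃/M_HI) = √(17.03/127.91) = 0.3649.
With d_HI + d_NH₃ = 0.696 m, d_NH₃ = 0.696/(1 + 0.3649) = 0.5099 m.
d_HI = 0.696 − 0.5099 = 0.1861 m.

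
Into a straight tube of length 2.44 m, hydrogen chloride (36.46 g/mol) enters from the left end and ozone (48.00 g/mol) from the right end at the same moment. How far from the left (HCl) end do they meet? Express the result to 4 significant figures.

Graham's law gives d_HCl/d_O₃ = rate_HCl/rate_O₃ = √(M_O₃/M_HCl) = √(48.00/36.46) = 1.147.
With d_HCl + d_O₃ = 2.44 m, d_O₃ = 2.44/(1 + 1.147) = 1.136 m.
d_HCl = 2.44 − 1.136 = 1.304 m.

1.304 m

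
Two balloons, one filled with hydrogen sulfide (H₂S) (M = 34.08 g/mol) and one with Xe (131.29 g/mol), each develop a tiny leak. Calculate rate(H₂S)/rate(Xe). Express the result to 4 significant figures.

1.963

From Graham's law, rate_H₂S/rate_Xe = √(M_Xe/M_H₂S) = √(131.29/34.08) = √3.852 = 1.963.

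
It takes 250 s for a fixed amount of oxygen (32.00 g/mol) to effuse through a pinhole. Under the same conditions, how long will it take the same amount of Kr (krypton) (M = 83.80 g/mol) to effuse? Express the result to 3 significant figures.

405 s

Graham's law gives t_Kr/t_O₂ = √(M_Kr/M_O₂) = √(83.80/32.00) = √2.619 = 1.618.
So the time for Kr is 250 × 1.618 = 405 s.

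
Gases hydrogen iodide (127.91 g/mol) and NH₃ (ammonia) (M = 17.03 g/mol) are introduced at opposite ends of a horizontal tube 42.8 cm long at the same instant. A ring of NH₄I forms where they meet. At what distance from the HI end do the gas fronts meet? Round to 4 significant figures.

11.44 cm

In equal time, each gas travels a distance ∝ its rate ∝ 1/√M, so d_HI/d_NH₃ = √(M_NH₃/M_HI) = √(17.03/127.91) = 0.3649.
With d_HI + d_NH₃ = 42.8 cm, d_NH₃ = 42.8/(1 + 0.3649) = 31.36 cm.
d_HI = 42.8 − 31.36 = 11.44 cm.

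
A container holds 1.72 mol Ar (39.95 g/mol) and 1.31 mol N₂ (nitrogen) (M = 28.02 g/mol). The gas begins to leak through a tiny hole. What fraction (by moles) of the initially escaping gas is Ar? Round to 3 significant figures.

0.524

Rate_i ∝ x_i/√M_i (Graham's law weighted by mole fraction), so the effusate composition follows n_i/√M_i.
x_Ar(eff) = (n_Ar/√M_Ar) / (n_Ar/√M_Ar + n_N₂/√M_N₂)
= (1.72/√39.95) / (1.72/√39.95 + 1.31/√28.02) = 0.2721/(0.2721 + 0.2475) = 0.524.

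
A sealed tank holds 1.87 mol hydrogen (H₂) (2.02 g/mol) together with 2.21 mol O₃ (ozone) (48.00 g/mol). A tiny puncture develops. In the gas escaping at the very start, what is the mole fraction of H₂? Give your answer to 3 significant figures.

0.805

The effusion rate of species i is ∝ p_i/√M_i ∝ n_i/√M_i.
Mole fraction of H₂ in the effusate = (n_H₂/√M_H₂) / (n_H₂/√M_H₂ + n_O₃/√M_O₃)
= (1.87/√2.02) / (1.87/√2.02 + 2.21/√48.00) = 1.316/(1.316 + 0.3190) = 0.805.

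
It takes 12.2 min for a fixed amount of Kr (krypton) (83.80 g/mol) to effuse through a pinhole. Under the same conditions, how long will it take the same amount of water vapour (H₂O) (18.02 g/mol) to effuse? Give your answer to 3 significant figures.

Using Graham's law: t_H₂O/t_Kr = √(M_H₂O/M_Kr) = √(18.02/83.80) = √0.2150 = 0.4637.
So the time for H₂O is 12.2 × 0.4637 = 5.66 min.

5.66 min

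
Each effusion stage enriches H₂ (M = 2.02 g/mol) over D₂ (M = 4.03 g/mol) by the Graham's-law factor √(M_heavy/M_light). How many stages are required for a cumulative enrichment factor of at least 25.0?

Per stage α = (4.03/2.02)^(1/2) = 1.99505^0.5, giving ln α = 0.3453.
Need α^N ≥ 25.0 ⇒ N ≥ ln(25.0) / ln α = 3.219 / 0.3453 = 9.32.
So at least 10 stages are needed.

10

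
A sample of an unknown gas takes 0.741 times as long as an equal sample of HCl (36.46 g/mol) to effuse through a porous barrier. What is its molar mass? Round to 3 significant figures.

Graham's law gives t_X/t_HCl = √(M_X/M_HCl).
0.741 = √(M_X/36.46)
M_X = 36.46 × 0.741² = 36.46 × 0.5491 = 20.0 g/mol

20.0 g/mol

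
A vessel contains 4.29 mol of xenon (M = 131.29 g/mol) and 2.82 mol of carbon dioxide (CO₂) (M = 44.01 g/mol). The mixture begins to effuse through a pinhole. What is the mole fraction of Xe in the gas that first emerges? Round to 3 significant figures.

0.468

The effusion rate of species i is ∝ p_i/√M_i ∝ n_i/√M_i.
Mole fraction of Xe in the effusate = (n_Xe/√M_Xe) / (n_Xe/√M_Xe + n_CO₂/√M_CO₂)
= (4.29/√131.29) / (4.29/√131.29 + 2.82/√44.01) = 0.3744/(0.3744 + 0.4251) = 0.468.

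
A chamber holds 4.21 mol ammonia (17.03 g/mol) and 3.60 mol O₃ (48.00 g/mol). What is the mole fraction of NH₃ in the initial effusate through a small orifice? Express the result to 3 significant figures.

The effusion rate of species i is ∝ p_i/√M_i ∝ n_i/√M_i.
Mole fraction of NH₃ in the effusate = (n_NH₃/√M_NH₃) / (n_NH₃/√M_NH₃ + n_O₃/√M_O₃)
= (4.21/√17.03) / (4.21/√17.03 + 3.60/√48.00) = 1.020/(1.020 + 0.5196) = 0.663.

0.663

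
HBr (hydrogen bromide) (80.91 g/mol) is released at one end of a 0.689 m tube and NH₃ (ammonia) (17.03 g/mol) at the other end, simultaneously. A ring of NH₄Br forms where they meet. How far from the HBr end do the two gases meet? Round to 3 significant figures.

0.217 m

The fronts meet when d_HBr + d_NH₃ = L with d_HBr/d_NH₃ = √(M_NH₃/M_HBr) (Graham's law). Here √(M_NH₃/M_HBr) = √(17.03/80.91) = 0.4588.
With d_HBr + d_NH₃ = 0.689 m, d_NH₃ = 0.689/(1 + 0.4588) = 0.4723 m.
d_HBr = 0.689 − 0.4723 = 0.217 m.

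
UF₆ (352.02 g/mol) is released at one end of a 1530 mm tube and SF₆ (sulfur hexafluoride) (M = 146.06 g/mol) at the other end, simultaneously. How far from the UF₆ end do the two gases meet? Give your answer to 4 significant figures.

Graham's law gives d_UF₆/d_SF₆ = rate_UF₆/rate_SF₆ = √(M_SF₆/M_UF₆) = √(146.06/352.02) = 0.6441.
With d_UF₆ + d_SF₆ = 1530 mm, d_SF₆ = 1530/(1 + 0.6441) = 930.6 mm.
d_UF₆ = 1530 − 930.6 = 599.4 mm.

599.4 mm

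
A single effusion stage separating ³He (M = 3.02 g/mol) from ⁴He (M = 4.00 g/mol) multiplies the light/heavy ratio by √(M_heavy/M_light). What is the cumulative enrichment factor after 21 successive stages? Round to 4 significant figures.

19.12

Each stage multiplies the ratio by α = √(4.00/3.02), so after 21 stages the overall factor is α^21 = (4.00/3.02)^(21/2).
= 1.32450^(21/2) = 19.12.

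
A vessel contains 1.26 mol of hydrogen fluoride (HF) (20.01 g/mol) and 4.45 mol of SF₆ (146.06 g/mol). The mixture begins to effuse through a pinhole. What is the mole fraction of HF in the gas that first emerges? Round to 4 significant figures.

0.4334

The effusion rate of species i is ∝ p_i/√M_i ∝ n_i/√M_i.
x_HF(eff) = (n_HF/√M_HF) / (n_HF/√M_HF + n_SF₆/√M_SF₆)
= (1.26/√20.01) / (1.26/√20.01 + 4.45/√146.06) = 0.2817/(0.2817 + 0.3682) = 0.4334.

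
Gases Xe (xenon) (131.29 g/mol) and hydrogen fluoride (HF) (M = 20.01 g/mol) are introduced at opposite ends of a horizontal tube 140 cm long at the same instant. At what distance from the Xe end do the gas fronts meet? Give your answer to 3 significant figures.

39.3 cm

The fronts meet when d_Xe + d_HF = L with d_Xe/d_HF = √(M_HF/M_Xe) (Graham's law). Here √(M_HF/M_Xe) = √(20.01/131.29) = 0.3904.
With d_Xe + d_HF = 140 cm, d_HF = 140/(1 + 0.3904) = 100.7 cm.
d_Xe = 140 − 100.7 = 39.3 cm.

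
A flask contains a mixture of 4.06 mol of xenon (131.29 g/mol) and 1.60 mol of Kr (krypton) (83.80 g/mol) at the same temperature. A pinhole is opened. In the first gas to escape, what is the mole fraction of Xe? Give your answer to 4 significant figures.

Rate_i ∝ x_i/√M_i (Graham's law weighted by mole fraction), so the effusate composition follows n_i/√M_i.
Mole fraction of Xe in the effusate = (n_Xe/√M_Xe) / (n_Xe/√M_Xe + n_Kr/√M_Kr)
= (4.06/√131.29) / (4.06/√131.29 + 1.60/√83.80) = 0.3543/(0.3543 + 0.1748) = 0.6697.

0.6697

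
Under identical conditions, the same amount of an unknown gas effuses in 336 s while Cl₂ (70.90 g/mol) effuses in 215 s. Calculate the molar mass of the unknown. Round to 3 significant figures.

173 g/mol

Using Graham's law: t_X/t_Cl₂ = √(M_X/M_Cl₂).
336/215 = 1.563 = √(M_X/70.90)
M_X = 70.90 × 1.563² = 70.90 × 2.442 = 173 g/mol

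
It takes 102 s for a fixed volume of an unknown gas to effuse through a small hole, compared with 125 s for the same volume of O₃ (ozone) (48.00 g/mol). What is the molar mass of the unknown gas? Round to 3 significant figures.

By Graham's law, t_X/t_O₃ = √(M_X/M_O₃).
102/125 = 0.8160 = √(M_X/48.00)
M_X = 48.00 × 0.8160² = 48.00 × 0.6659 = 32.0 g/mol

32.0 g/mol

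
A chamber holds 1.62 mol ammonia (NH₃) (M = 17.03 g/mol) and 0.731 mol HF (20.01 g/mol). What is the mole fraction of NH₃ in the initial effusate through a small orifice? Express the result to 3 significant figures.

0.706

Effusion rate of each component ∝ n_i/√M_i (partial pressure × 1/√M).
So x_NH₃ in the escaping gas = (n_NH₃/√M_NH₃) / Σ(n_i/√M_i)
= (1.62/√17.03) / (1.62/√17.03 + 0.731/√20.01) = 0.3926/(0.3926 + 0.1634) = 0.706.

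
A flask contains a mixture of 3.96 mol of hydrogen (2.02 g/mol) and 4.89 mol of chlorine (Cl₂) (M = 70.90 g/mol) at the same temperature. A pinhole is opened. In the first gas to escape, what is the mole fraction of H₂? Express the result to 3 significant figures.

0.828

The effusion rate of species i is ∝ p_i/√M_i ∝ n_i/√M_i.
Mole fraction of H₂ in the effusate = (n_H₂/√M_H₂) / (n_H₂/√M_H₂ + n_Cl₂/√M_Cl₂)
= (3.96/√2.02) / (3.96/√2.02 + 4.89/√70.90) = 2.786/(2.786 + 0.5807) = 0.828.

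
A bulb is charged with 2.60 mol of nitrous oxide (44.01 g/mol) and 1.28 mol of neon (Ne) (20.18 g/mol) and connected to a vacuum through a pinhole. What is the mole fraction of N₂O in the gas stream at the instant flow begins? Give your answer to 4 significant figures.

0.5790

Rate_i ∝ x_i/√M_i (Graham's law weighted by mole fraction), so the effusate composition follows n_i/√M_i.
x_N₂O(eff) = (n_N₂O/√M_N₂O) / (n_N₂O/√M_N₂O + n_Ne/√M_Ne)
= (2.60/√44.01) / (2.60/√44.01 + 1.28/√20.18) = 0.3919/(0.3919 + 0.2849) = 0.5790.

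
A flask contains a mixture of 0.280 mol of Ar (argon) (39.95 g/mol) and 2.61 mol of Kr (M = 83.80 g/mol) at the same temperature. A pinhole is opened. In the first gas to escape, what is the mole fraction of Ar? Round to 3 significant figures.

Rate_i ∝ x_i/√M_i (Graham's law weighted by mole fraction), so the effusate composition follows n_i/√M_i.
Mole fraction of Ar in the effusate = (n_Ar/√M_Ar) / (n_Ar/√M_Ar + n_Kr/√M_Kr)
= (0.280/√39.95) / (0.280/√39.95 + 2.61/√83.80) = 0.04430/(0.04430 + 0.2851) = 0.134.

0.134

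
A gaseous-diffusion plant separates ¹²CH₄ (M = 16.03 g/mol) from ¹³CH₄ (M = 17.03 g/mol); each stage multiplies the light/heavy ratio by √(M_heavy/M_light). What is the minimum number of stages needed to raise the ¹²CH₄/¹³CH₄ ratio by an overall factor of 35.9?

119

Single-stage factor α = √(17.03/16.03), so ln α = ½ ln(1.06238) = 0.03026.
Need α^N ≥ 35.9 ⇒ N ≥ ln(35.9) / ln α = 3.581 / 0.03026 = 118.34.
So at least 119 stages are needed.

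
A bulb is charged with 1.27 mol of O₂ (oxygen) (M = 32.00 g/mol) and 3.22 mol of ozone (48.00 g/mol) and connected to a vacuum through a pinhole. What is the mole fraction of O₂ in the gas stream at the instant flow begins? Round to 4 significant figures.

The effusion rate of species i is ∝ p_i/√M_i ∝ n_i/√M_i.
So x_O₂ in the escaping gas = (n_O₂/√M_O₂) / Σ(n_i/√M_i)
= (1.27/√32.00) / (1.27/√32.00 + 3.22/√48.00) = 0.2245/(0.2245 + 0.4648) = 0.3257.

0.3257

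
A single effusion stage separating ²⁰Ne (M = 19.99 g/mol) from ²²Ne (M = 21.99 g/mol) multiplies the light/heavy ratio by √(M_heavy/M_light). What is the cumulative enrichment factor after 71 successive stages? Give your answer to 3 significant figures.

Each stage multiplies the ratio by α = √(21.99/19.99), so after 71 stages the overall factor is α^71 = (21.99/19.99)^(71/2).
= 1.10005^(71/2) = 29.5.

29.5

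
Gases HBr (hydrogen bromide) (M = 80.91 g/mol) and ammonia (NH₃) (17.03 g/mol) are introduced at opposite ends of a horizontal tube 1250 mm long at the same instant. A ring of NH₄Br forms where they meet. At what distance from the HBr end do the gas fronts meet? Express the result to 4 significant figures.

393.1 mm

The fronts meet when d_HBr + d_NH₃ = L with d_HBr/d_NH₃ = √(M_NH₃/M_HBr) (Graham's law). Here √(M_NH₃/M_HBr) = √(17.03/80.91) = 0.4588.
With d_HBr + d_NH₃ = 1250 mm, d_NH₃ = 1250/(1 + 0.4588) = 856.9 mm.
d_HBr = 1250 − 856.9 = 393.1 mm.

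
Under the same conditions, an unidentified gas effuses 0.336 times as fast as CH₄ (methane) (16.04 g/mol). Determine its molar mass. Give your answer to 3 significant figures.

142 g/mol

Graham's law gives rate_X/rate_CH₄ = √(M_CH₄/M_X).
0.336 = √(16.04/M_X)
M_X = 16.04 / 0.336² = 16.04 / 0.1129 = 142 g/mol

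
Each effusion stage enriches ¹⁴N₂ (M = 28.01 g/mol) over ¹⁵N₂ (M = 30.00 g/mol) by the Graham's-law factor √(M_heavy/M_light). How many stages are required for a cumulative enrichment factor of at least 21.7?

With α = √(30.00/28.01) per stage, ln α = ½ ln(1.07105) = 0.03432.
Need α^N ≥ 21.7 ⇒ N ≥ ln(21.7) / ln α = 3.077 / 0.03432 = 89.67.
Minimum whole number of stages: N = 90.

90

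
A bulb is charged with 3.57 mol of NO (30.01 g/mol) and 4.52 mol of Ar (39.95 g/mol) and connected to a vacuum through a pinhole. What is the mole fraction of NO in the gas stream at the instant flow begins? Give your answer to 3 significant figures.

0.477

Rate_i ∝ x_i/√M_i (Graham's law weighted by mole fraction), so the effusate composition follows n_i/√M_i.
Mole fraction of NO in the effusate = (n_NO/√M_NO) / (n_NO/√M_NO + n_Ar/√M_Ar)
= (3.57/√30.01) / (3.57/√30.01 + 4.52/√39.95) = 0.6517/(0.6517 + 0.7151) = 0.477.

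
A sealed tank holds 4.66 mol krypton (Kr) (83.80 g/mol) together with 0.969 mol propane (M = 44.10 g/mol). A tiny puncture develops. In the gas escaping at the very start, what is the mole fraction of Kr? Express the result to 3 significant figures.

Each component's effusion rate ∝ (its partial pressure)·(1/√M) ∝ n_i/√M_i.
So x_Kr in the escaping gas = (n_Kr/√M_Kr) / Σ(n_i/√M_i)
= (4.66/√83.80) / (4.66/√83.80 + 0.969/√44.10) = 0.5091/(0.5091 + 0.1459) = 0.777.

0.777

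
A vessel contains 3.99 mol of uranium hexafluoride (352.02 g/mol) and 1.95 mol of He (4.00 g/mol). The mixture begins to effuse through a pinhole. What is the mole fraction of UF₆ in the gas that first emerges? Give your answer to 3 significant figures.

The effusion rate of species i is ∝ p_i/√M_i ∝ n_i/√M_i.
Mole fraction of UF₆ in the effusate = (n_UF₆/√M_UF₆) / (n_UF₆/√M_UF₆ + n_He/√M_He)
= (3.99/√352.02) / (3.99/√352.02 + 1.95/√4.00) = 0.2127/(0.2127 + 0.9750) = 0.179.

0.179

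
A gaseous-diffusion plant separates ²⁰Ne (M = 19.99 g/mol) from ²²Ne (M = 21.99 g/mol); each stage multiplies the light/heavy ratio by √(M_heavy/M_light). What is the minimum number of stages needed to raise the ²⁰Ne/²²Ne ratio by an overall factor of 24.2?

With α = √(21.99/19.99) per stage, ln α = ½ ln(1.10005) = 0.04768.
Need α^N ≥ 24.2 ⇒ N ≥ ln(24.2) / ln α = 3.186 / 0.04768 = 66.83.
So at least 67 stages are needed.

67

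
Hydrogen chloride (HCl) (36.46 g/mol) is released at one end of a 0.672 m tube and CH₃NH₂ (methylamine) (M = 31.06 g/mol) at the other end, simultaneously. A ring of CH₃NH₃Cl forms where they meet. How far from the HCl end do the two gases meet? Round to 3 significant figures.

Distances travelled in equal time are proportional to diffusion rates, so d_HCl/d_CH₃NH₂ = √(M_CH₃NH₂/M_HCl) = √(31.06/36.46) = 0.9230.
With d_HCl + d_CH₃NH₂ = 0.672 m, d_CH₃NH₂ = 0.672/(1 + 0.9230) = 0.3495 m.
d_HCl = 0.672 − 0.3495 = 0.323 m.

0.323 m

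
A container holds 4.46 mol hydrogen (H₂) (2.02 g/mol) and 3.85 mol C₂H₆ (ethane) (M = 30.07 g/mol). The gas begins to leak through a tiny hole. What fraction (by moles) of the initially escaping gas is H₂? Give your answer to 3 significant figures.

0.817

Effusion rate of each component ∝ n_i/√M_i (partial pressure × 1/√M).
Mole fraction of H₂ in the effusate = (n_H₂/√M_H₂) / (n_H₂/√M_H₂ + n_C₂H₆/√M_C₂H₆)
= (4.46/√2.02) / (4.46/√2.02 + 3.85/√30.07) = 3.138/(3.138 + 0.7021) = 0.817.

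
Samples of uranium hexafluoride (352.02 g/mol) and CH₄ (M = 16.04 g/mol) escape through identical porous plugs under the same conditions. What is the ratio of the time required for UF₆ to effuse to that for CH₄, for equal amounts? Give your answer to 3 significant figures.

By Graham's law, t_UF₆/t_CH₄ = √(M_UF₆/M_CH₄) = √(352.02/16.04) = √21.95 = 4.68.

4.68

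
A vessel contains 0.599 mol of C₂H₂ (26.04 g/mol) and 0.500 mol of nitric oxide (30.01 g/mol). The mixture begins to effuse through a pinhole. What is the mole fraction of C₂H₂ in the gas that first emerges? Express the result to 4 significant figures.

Effusion rate of each component ∝ n_i/√M_i (partial pressure × 1/√M).
Mole fraction of C₂H₂ in the effusate = (n_C₂H₂/√M_C₂H₂) / (n_C₂H₂/√M_C₂H₂ + n_NO/√M_NO)
= (0.599/√26.04) / (0.599/√26.04 + 0.500/√30.01) = 0.1174/(0.1174 + 0.09127) = 0.5626.

0.5626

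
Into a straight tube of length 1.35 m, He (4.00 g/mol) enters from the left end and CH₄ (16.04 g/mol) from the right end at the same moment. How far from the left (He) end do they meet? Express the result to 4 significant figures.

Graham's law gives d_He/d_CH₄ = rate_He/rate_CH₄ = √(M_CH₄/M_He) = √(16.04/4.00) = 2.002.
With d_He + d_CH₄ = 1.35 m, d_CH₄ = 1.35/(1 + 2.002) = 0.4496 m.
d_He = 1.35 − 0.4496 = 0.9004 m.

0.9004 m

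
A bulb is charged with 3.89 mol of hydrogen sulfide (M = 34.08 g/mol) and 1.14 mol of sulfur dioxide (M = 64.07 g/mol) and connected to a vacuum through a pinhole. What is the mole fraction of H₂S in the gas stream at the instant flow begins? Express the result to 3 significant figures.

Rate_i ∝ x_i/√M_i (Graham's law weighted by mole fraction), so the effusate composition follows n_i/√M_i.
So x_H₂S in the escaping gas = (n_H₂S/√M_H₂S) / Σ(n_i/√M_i)
= (3.89/√34.08) / (3.89/√34.08 + 1.14/√64.07) = 0.6663/(0.6663 + 0.1424) = 0.824.

0.824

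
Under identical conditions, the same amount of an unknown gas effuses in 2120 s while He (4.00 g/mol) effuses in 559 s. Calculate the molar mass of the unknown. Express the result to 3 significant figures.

Using Graham's law: t_X/t_He = √(M_X/M_He).
2120/559 = 3.792 = √(M_X/4.00)
M_X = 4.00 × 3.792² = 4.00 × 14.38 = 57.5 g/mol

57.5 g/mol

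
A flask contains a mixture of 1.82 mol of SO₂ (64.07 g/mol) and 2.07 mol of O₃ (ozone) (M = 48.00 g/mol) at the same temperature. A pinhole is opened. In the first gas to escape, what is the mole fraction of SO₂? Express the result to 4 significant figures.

The effusion rate of species i is ∝ p_i/√M_i ∝ n_i/√M_i.
Mole fraction of SO₂ in the effusate = (n_SO₂/√M_SO₂) / (n_SO₂/√M_SO₂ + n_O₃/√M_O₃)
= (1.82/√64.07) / (1.82/√64.07 + 2.07/√48.00) = 0.2274/(0.2274 + 0.2988) = 0.4321.

0.4321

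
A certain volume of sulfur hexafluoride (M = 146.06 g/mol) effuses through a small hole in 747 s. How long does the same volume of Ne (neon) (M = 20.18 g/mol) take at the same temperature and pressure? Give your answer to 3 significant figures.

Since effusion rate ∝ 1/√M, t_Ne/t_SF₆ = √(M_Ne/M_SF₆) = √(20.18/146.06) = √0.1382 = 0.3717.
So the time for Ne is 747 × 0.3717 = 278 s.

278 s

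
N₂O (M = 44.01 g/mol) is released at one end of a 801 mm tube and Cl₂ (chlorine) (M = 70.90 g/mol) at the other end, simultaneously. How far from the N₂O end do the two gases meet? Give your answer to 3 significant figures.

448 mm

Graham's law gives d_N₂O/d_Cl₂ = rate_N₂O/rate_Cl₂ = √(M_Cl₂/M_N₂O) = √(70.90/44.01) = 1.269.
With d_N₂O + d_Cl₂ = 801 mm, d_Cl₂ = 801/(1 + 1.269) = 353.0 mm.
d_N₂O = 801 − 353.0 = 448 mm.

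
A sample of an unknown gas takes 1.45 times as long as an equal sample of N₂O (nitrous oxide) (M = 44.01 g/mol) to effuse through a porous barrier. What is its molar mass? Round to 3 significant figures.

92.5 g/mol

Since effusion rate ∝ 1/√M, t_X/t_N₂O = √(M_X/M_N₂O).
1.45 = √(M_X/44.01)
M_X = 44.01 × 1.45² = 44.01 × 2.103 = 92.5 g/mol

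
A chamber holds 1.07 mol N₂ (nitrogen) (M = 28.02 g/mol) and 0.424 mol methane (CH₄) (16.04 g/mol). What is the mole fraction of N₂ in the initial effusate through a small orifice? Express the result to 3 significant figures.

0.656

Rate_i ∝ x_i/√M_i (Graham's law weighted by mole fraction), so the effusate composition follows n_i/√M_i.
x_N₂(eff) = (n_N₂/√M_N₂) / (n_N₂/√M_N₂ + n_CH₄/√M_CH₄)
= (1.07/√28.02) / (1.07/√28.02 + 0.424/√16.04) = 0.2021/(0.2021 + 0.1059) = 0.656.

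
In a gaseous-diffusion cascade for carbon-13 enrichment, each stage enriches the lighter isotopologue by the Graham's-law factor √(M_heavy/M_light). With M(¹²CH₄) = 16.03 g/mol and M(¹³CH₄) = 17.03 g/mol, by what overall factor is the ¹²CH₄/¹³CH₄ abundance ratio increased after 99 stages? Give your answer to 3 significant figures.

Each stage multiplies the ratio by α = √(17.03/16.03), so after 99 stages the overall factor is α^99 = (17.03/16.03)^(99/2).
= 1.06238^(99/2) = 20.0.

20.0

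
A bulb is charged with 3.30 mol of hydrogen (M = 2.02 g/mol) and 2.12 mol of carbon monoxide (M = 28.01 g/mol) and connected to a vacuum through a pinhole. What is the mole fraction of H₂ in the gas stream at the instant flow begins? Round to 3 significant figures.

0.853

Effusion rate of each component ∝ n_i/√M_i (partial pressure × 1/√M).
x_H₂(eff) = (n_H₂/√M_H₂) / (n_H₂/√M_H₂ + n_CO/√M_CO)
= (3.30/√2.02) / (3.30/√2.02 + 2.12/√28.01) = 2.322/(2.322 + 0.4006) = 0.853.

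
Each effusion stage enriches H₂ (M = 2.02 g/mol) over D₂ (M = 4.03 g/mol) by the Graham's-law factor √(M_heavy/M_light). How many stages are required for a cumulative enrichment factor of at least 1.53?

2

Per stage α = (4.03/2.02)^(1/2) = 1.99505^0.5, giving ln α = 0.3453.
Need α^N ≥ 1.53 ⇒ N ≥ ln(1.53) / ln α = 0.4253 / 0.3453 = 1.23.
So at least 2 stages are needed.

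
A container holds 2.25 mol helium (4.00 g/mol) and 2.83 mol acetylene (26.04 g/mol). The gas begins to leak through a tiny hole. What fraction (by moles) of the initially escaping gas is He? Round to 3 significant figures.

0.670

Each component's effusion rate ∝ (its partial pressure)·(1/√M) ∝ n_i/√M_i.
x_He(eff) = (n_He/√M_He) / (n_He/√M_He + n_C₂H₂/√M_C₂H₂)
= (2.25/√4.00) / (2.25/√4.00 + 2.83/√26.04) = 1.125/(1.125 + 0.5546) = 0.670.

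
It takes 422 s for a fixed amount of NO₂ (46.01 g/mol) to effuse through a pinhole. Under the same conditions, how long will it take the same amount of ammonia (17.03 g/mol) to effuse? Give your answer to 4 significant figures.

256.7 s

Using Graham's law: t_NH₃/t_NO₂ = √(M_NH₃/M_NO₂) = √(17.03/46.01) = √0.3701 = 0.6084.
So the time for NH₃ is 422 × 0.6084 = 256.7 s.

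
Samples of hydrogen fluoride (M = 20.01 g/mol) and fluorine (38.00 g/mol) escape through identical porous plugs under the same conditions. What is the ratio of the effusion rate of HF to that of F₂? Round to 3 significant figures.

1.38

By Graham's law, rate_HF/rate_F₂ = √(M_F₂/M_HF) = √(38.00/20.01) = √1.899 = 1.38.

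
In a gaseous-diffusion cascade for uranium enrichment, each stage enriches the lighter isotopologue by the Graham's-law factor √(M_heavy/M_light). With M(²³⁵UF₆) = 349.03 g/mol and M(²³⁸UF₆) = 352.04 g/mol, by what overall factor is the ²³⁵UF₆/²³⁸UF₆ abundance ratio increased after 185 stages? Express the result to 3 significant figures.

The single-stage factor is √(M_heavy/M_light), so 185 stages give [√(352.04/349.03)]^185 = (352.04/349.03)^(185/2).
= 1.00862^(185/2) = 2.21.

2.21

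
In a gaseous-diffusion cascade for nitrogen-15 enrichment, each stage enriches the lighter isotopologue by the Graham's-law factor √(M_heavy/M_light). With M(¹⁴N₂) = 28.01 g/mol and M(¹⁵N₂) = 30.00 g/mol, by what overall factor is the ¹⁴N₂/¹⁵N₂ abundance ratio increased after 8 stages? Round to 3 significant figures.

The single-stage factor is √(M_heavy/M_light), so 8 stages give [√(30.00/28.01)]^8 = (30.00/28.01)^(8/2).
= 1.07105^4 = 1.32.

1.32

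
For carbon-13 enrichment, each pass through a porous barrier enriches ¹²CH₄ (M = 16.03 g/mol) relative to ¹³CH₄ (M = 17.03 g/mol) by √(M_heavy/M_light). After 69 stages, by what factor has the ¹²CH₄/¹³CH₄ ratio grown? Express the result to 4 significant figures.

8.067

Each stage multiplies the ratio by α = √(17.03/16.03), so after 69 stages the overall factor is α^69 = (17.03/16.03)^(69/2).
= 1.06238^(69/2) = 8.067.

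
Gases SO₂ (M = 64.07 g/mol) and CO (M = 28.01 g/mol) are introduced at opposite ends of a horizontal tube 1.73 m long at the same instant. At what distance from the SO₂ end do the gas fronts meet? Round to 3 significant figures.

The fronts meet when d_SO₂ + d_CO = L with d_SO₂/d_CO = √(M_CO/M_SO₂) (Graham's law). Here √(M_CO/M_SO₂) = √(28.01/64.07) = 0.6612.
With d_SO₂ + d_CO = 1.73 m, d_CO = 1.73/(1 + 0.6612) = 1.041 m.
d_SO₂ = 1.73 − 1.041 = 0.689 m.

0.689 m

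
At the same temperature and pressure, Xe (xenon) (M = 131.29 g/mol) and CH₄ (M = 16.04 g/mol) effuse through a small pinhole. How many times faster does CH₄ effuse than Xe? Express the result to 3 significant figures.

Since effusion rate ∝ 1/√M, rate_CH₄/rate_Xe = √(M_Xe/M_CH₄) = √(131.29/16.04) = √8.185 = 2.86.

2.86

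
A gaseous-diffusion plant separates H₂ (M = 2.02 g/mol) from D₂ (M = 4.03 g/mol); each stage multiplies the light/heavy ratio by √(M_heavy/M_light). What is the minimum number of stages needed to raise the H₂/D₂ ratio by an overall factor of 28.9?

Single-stage factor α = √(4.03/2.02), so ln α = ½ ln(1.99505) = 0.3453.
Need α^N ≥ 28.9 ⇒ N ≥ ln(28.9) / ln α = 3.364 / 0.3453 = 9.74.
Minimum whole number of stages: N = 10.

10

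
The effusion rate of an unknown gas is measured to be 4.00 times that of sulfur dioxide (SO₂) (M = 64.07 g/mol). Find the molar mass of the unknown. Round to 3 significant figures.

From Graham's law, rate_X/rate_SO₂ = √(M_SO₂/M_X).
4.00 = √(64.07/M_X)
M_X = 64.07 / 4.00² = 64.07 / 16.00 = 4.00 g/mol

4.00 g/mol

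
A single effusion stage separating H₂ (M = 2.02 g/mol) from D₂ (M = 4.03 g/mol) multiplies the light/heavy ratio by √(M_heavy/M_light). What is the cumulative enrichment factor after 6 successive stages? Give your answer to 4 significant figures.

Overall factor = α^6 with α = √(4.03/2.02), i.e. (4.03/2.02)^(6/2).
= 1.99505^3 = 7.941.

7.941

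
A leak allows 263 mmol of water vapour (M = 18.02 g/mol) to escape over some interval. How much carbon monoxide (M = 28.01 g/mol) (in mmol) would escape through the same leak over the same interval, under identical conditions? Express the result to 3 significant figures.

211 mmol

From Graham's law, rate_CO/rate_H₂O = √(M_H₂O/M_CO) = √(18.02/28.01) = √0.6433 = 0.8021.
So the amount for CO is 263 × 0.8021 = 211 mmol.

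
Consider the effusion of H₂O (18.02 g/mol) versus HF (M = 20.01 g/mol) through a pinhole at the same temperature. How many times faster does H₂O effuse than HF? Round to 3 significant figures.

1.05

Graham's law gives rate_H₂O/rate_HF = √(M_HF/M_H₂O) = √(20.01/18.02) = √1.110 = 1.05.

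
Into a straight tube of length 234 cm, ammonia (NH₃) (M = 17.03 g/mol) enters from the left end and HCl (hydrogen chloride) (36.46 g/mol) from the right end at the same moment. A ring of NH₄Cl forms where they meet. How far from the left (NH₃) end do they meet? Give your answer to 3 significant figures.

139 cm

Distances travelled in equal time are proportional to diffusion rates, so d_NH₃/d_HCl = √(M_HCl/M_NH₃) = √(36.46/17.03) = 1.463.
With d_NH₃ + d_HCl = 234 cm, d_HCl = 234/(1 + 1.463) = 95.00 cm.
d_NH₃ = 234 − 95.00 = 139 cm.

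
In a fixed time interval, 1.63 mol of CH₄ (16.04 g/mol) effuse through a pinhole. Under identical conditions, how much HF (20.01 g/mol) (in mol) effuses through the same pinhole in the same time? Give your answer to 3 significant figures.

1.46 mol

By Graham's law, rate_HF/rate_CH₄ = √(M_CH₄/M_HF) = √(16.04/20.01) = √0.8016 = 0.8953.
So the amount for HF is 1.63 × 0.8953 = 1.46 mol.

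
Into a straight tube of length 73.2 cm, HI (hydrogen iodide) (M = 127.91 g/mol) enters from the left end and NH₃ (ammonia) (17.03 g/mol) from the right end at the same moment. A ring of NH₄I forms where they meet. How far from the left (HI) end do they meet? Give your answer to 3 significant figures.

19.6 cm

Distances travelled in equal time are proportional to diffusion rates, so d_HI/d_NH₃ = √(M_NH₃/M_HI) = √(17.03/127.91) = 0.3649.
With d_HI + d_NH₃ = 73.2 cm, d_NH₃ = 73.2/(1 + 0.3649) = 53.63 cm.
d_HI = 73.2 − 53.63 = 19.6 cm.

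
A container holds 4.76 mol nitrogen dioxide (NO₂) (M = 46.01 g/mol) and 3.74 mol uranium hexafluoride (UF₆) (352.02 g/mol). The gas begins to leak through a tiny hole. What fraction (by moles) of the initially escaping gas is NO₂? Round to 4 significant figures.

0.7788

Effusion rate of each component ∝ n_i/√M_i (partial pressure × 1/√M).
x_NO₂(eff) = (n_NO₂/√M_NO₂) / (n_NO₂/√M_NO₂ + n_UF₆/√M_UF₆)
= (4.76/√46.01) / (4.76/√46.01 + 3.74/√352.02) = 0.7017/(0.7017 + 0.1993) = 0.7788.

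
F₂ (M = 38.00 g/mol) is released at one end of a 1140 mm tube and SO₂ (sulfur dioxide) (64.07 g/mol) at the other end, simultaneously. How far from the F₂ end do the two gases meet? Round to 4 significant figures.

The fronts meet when d_F₂ + d_SO₂ = L with d_F₂/d_SO₂ = √(M_SO₂/M_F₂) (Graham's law). Here √(M_SO₂/M_F₂) = √(64.07/38.00) = 1.298.
With d_F₂ + d_SO₂ = 1140 mm, d_SO₂ = 1140/(1 + 1.298) = 496.0 mm.
d_F₂ = 1140 − 496.0 = 644.0 mm.

644.0 mm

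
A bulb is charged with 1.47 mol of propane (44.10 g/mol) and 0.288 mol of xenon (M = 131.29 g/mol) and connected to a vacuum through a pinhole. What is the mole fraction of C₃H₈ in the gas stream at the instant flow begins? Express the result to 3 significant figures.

Each component's effusion rate ∝ (its partial pressure)·(1/√M) ∝ n_i/√M_i.
So x_C₃H₈ in the escaping gas = (n_C₃H₈/√M_C₃H₈) / Σ(n_i/√M_i)
= (1.47/√44.10) / (1.47/√44.10 + 0.288/√131.29) = 0.2214/(0.2214 + 0.02513) = 0.898.

0.898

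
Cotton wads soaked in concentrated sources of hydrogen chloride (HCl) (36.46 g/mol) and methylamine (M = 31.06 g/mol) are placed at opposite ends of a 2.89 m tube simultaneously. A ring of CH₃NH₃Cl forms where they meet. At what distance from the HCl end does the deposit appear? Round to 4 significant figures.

1.387 m

Distances travelled in equal time are proportional to diffusion rates, so d_HCl/d_CH₃NH₂ = √(M_CH₃NH₂/M_HCl) = √(31.06/36.46) = 0.9230.
With d_HCl + d_CH₃NH₂ = 2.89 m, d_CH₃NH₂ = 2.89/(1 + 0.9230) = 1.503 m.
d_HCl = 2.89 − 1.503 = 1.387 m.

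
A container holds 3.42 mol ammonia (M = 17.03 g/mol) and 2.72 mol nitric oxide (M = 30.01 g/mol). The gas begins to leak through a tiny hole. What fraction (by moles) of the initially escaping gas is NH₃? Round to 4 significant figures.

The effusion rate of species i is ∝ p_i/√M_i ∝ n_i/√M_i.
So x_NH₃ in the escaping gas = (n_NH₃/√M_NH₃) / Σ(n_i/√M_i)
= (3.42/√17.03) / (3.42/√17.03 + 2.72/√30.01) = 0.8287/(0.8287 + 0.4965) = 0.6253.

0.6253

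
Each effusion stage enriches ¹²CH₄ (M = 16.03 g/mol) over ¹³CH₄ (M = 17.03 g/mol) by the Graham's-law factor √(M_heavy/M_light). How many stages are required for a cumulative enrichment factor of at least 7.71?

Single-stage factor α = √(17.03/16.03), so ln α = ½ ln(1.06238) = 0.03026.
Need α^N ≥ 7.71 ⇒ N ≥ ln(7.71) / ln α = 2.043 / 0.03026 = 67.51.
Rounding up, N = 68 stages.

68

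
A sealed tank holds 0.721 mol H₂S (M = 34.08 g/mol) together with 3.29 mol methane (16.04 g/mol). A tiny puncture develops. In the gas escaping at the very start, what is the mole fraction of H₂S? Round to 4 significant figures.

0.1307

Effusion rate of each component ∝ n_i/√M_i (partial pressure × 1/√M).
x_H₂S(eff) = (n_H₂S/√M_H₂S) / (n_H₂S/√M_H₂S + n_CH₄/√M_CH₄)
= (0.721/√34.08) / (0.721/√34.08 + 3.29/√16.04) = 0.1235/(0.1235 + 0.8215) = 0.1307.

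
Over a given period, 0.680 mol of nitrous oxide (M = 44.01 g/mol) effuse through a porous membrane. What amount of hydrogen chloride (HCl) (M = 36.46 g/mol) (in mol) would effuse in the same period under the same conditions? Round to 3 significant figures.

Graham's law gives rate_HCl/rate_N₂O = √(M_N₂O/M_HCl) = √(44.01/36.46) = √1.207 = 1.099.
So the amount for HCl is 0.680 × 1.099 = 0.747 mol.

0.747 mol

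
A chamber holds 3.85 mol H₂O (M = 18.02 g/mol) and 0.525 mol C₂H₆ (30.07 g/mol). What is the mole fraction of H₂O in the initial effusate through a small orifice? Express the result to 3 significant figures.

0.905

Effusion rate of each component ∝ n_i/√M_i (partial pressure × 1/√M).
So x_H₂O in the escaping gas = (n_H₂O/√M_H₂O) / Σ(n_i/√M_i)
= (3.85/√18.02) / (3.85/√18.02 + 0.525/√30.07) = 0.9069/(0.9069 + 0.09574) = 0.905.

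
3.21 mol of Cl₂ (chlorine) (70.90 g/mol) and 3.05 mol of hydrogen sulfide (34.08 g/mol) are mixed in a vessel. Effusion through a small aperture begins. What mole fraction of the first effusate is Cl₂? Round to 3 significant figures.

0.422

The effusion rate of species i is ∝ p_i/√M_i ∝ n_i/√M_i.
Mole fraction of Cl₂ in the effusate = (n_Cl₂/√M_Cl₂) / (n_Cl₂/√M_Cl₂ + n_H₂S/√M_H₂S)
= (3.21/√70.90) / (3.21/√70.90 + 3.05/√34.08) = 0.3812/(0.3812 + 0.5225) = 0.422.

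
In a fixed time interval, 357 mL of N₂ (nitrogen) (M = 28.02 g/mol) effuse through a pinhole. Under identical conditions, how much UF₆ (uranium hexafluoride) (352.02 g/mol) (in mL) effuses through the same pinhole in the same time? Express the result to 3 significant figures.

101 mL

Graham's law gives rate_UF₆/rate_N₂ = √(M_N₂/M_UF₆) = √(28.02/352.02) = √0.07960 = 0.2821.
So the volume for UF₆ is 357 × 0.2821 = 101 mL.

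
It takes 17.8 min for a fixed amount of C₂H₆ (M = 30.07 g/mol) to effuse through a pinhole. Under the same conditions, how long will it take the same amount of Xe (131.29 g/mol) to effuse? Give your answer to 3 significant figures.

37.2 min

From Graham's law, t_Xe/t_C₂H₆ = √(M_Xe/M_C₂H₆) = √(131.29/30.07) = √4.366 = 2.090.
So the time for Xe is 17.8 × 2.090 = 37.2 min.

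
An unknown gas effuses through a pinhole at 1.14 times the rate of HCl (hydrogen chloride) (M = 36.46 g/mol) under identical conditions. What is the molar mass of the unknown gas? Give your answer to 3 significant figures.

28.1 g/mol

By Graham's law, rate_X/rate_HCl = √(M_HCl/M_X).
1.14 = √(36.46/M_X)
M_X = 36.46 / 1.14² = 36.46 / 1.300 = 28.1 g/mol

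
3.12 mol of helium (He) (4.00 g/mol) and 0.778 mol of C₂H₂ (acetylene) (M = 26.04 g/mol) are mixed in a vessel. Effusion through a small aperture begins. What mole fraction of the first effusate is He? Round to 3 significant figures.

0.911

Rate_i ∝ x_i/√M_i (Graham's law weighted by mole fraction), so the effusate composition follows n_i/√M_i.
Mole fraction of He in the effusate = (n_He/√M_He) / (n_He/√M_He + n_C₂H₂/√M_C₂H₂)
= (3.12/√4.00) / (3.12/√4.00 + 0.778/√26.04) = 1.560/(1.560 + 0.1525) = 0.911.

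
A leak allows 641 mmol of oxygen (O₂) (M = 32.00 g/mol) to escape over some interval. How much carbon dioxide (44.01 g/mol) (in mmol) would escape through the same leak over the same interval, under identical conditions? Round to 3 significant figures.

From Graham's law, rate_CO₂/rate_O₂ = √(M_O₂/M_CO₂) = √(32.00/44.01) = √0.7271 = 0.8527.
So the amount for CO₂ is 641 × 0.8527 = 547 mmol.

547 mmol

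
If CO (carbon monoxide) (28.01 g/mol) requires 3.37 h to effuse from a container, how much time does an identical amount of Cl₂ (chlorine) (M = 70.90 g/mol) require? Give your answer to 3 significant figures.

Graham's law gives t_Cl₂/t_CO = √(M_Cl₂/M_CO) = √(70.90/28.01) = √2.531 = 1.591.
So the time for Cl₂ is 3.37 × 1.591 = 5.36 h.

5.36 h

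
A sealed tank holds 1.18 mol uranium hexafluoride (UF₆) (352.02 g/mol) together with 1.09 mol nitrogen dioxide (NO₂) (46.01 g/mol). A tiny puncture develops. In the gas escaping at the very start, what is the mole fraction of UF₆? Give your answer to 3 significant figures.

0.281

Each component's effusion rate ∝ (its partial pressure)·(1/√M) ∝ n_i/√M_i.
x_UF₆(eff) = (n_UF₆/√M_UF₆) / (n_UF₆/√M_UF₆ + n_NO₂/√M_NO₂)
= (1.18/√352.02) / (1.18/√352.02 + 1.09/√46.01) = 0.06289/(0.06289 + 0.1607) = 0.281.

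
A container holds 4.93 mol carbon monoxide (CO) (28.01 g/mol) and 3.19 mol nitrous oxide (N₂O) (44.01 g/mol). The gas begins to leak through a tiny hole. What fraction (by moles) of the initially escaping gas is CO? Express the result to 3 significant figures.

Each component's effusion rate ∝ (its partial pressure)·(1/√M) ∝ n_i/√M_i.
So x_CO in the escaping gas = (n_CO/√M_CO) / Σ(n_i/√M_i)
= (4.93/√28.01) / (4.93/√28.01 + 3.19/√44.01) = 0.9315/(0.9315 + 0.4809) = 0.660.

0.660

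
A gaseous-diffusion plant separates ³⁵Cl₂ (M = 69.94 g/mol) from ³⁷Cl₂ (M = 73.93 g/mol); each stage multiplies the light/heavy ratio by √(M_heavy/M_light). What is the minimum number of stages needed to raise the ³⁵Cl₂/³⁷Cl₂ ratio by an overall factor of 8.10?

Single-stage factor α = √(73.93/69.94), so ln α = ½ ln(1.05705) = 0.02774.
Need α^N ≥ 8.10 ⇒ N ≥ ln(8.10) / ln α = 2.092 / 0.02774 = 75.41.
Minimum whole number of stages: N = 76.

76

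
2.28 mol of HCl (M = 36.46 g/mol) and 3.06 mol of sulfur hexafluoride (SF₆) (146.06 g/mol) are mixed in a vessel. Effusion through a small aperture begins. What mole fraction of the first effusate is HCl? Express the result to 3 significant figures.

0.599

Each component's effusion rate ∝ (its partial pressure)·(1/√M) ∝ n_i/√M_i.
Mole fraction of HCl in the effusate = (n_HCl/√M_HCl) / (n_HCl/√M_HCl + n_SF₆/√M_SF₆)
= (2.28/√36.46) / (2.28/√36.46 + 3.06/√146.06) = 0.3776/(0.3776 + 0.2532) = 0.599.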